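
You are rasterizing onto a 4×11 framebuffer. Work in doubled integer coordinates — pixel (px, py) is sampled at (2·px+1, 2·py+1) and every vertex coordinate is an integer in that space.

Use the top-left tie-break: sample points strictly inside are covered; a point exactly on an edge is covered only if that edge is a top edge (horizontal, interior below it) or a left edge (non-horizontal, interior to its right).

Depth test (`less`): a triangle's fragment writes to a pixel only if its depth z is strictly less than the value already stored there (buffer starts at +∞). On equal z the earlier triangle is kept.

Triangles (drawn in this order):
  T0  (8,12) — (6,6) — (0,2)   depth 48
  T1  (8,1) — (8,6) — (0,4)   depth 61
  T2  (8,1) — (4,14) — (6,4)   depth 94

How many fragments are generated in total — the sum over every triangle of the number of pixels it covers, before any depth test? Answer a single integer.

T0:
  2·area = 28  (B↔C swapped to make it positive)
  edge (8, 12)→(0, 2): d=(-8,-10) top-left  bias=+0
  edge (0, 2)→(6, 6): d=(6,4) right/bottom  bias=-1
  edge (6, 6)→(8, 12): d=(2,6) right/bottom  bias=-1
    (0,1)@(1, 3): e=[2,2,24] → #
    (1,1)@(3, 3): e=[22,-6,12] → ·
    (2,1)@(5, 3): e=[42,-14,0] → ·  [on edge]
    (0,2)@(1, 5): e=[-14,14,28] → ·
    (1,2)@(3, 5): e=[6,6,16] → #
    (2,2)@(5, 5): e=[26,-2,4] → ·
    (1,3)@(3, 7): e=[-10,18,20] → ·
    (2,3)@(5, 7): e=[10,10,8] → #
    (3,3)@(7, 7): e=[30,2,-4] → ·
    (2,4)@(5, 9): e=[-6,22,12] → ·
    (3,4)@(7, 9): e=[14,14,0] → ·  [on edge]
  covered (3 px):
    · · · ·
    # · · ·
    · # · ·
    · · # ·
    · · · ·
    · · · ·
    · · · ·
    · · · ·
    · · · ·
    · · · ·
    · · · ·
T1:
  2·area = 40
  edge (8, 1)→(8, 6): d=(0,5) right/bottom  bias=-1
  edge (8, 6)→(0, 4): d=(-8,-2) top-left  bias=+0
  edge (0, 4)→(8, 1): d=(8,-3) top-left  bias=+0
    (1,1)@(3, 3): e=[25,14,1] → #
    (2,1)@(5, 3): e=[15,18,7] → #
    (3,1)@(7, 3): e=[5,22,13] → #
    (1,2)@(3, 5): e=[25,-2,17] → ·
    (2,2)@(5, 5): e=[15,2,23] → #
    (2,3)@(5, 7): e=[15,-14,39] → ·
    (3,3)@(7, 7): e=[5,-10,45] → ·
  covered (5 px):
    · · · ·
    · # # #
    · · # #
    · · · ·
    · · · ·
    · · · ·
    · · · ·
    · · · ·
    · · · ·
    · · · ·
    · · · ·
T2:
  2·area = 14
  edge (8, 1)→(4, 14): d=(-4,13) right/bottom  bias=-1
  edge (4, 14)→(6, 4): d=(2,-10) top-left  bias=+0
  edge (6, 4)→(8, 1): d=(2,-3) top-left  bias=+0
    (3,1)@(7, 3): e=[5,8,1] → #
    (3,2)@(7, 5): e=[-3,12,5] → ·
    (2,4)@(5, 9): e=[7,0,7] → #  [on edge]
    (3,4)@(7, 9): e=[-19,20,13] → ·
    (2,5)@(5, 11): e=[-1,4,11] → ·
    (1,9)@(3, 19): e=[-7,0,21] → ·  [on edge]
  covered (2 px):
    · · · ·
    · · · #
    · · · ·
    · · · ·
    · · # ·
    · · · ·
    · · · ·
    · · · ·
    · · · ·
    · · · ·
    · · · ·

Answer: 10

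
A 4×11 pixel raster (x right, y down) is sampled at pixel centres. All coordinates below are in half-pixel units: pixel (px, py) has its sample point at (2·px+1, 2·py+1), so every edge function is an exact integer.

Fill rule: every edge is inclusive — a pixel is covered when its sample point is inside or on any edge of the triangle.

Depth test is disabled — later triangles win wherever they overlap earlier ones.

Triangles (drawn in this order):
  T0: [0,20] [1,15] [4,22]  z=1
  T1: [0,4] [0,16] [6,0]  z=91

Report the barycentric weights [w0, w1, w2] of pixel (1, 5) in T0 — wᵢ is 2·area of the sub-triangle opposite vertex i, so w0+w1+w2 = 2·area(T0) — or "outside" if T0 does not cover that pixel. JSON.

T0:
  2·area = 22
  edge (0, 20)→(1, 15): d=(1,-5) inclusive
  edge (1, 15)→(4, 22): d=(3,7) inclusive
  edge (4, 22)→(0, 20): d=(-4,-2) inclusive
    (1,2)@(3, 5): e=[0,-44,66] → ·  [on edge]
    (0,7)@(1, 15): e=[0,0,22] → █  [on edge]
    (1,7)@(3, 15): e=[10,-14,26] → ·
    (0,8)@(1, 17): e=[2,6,14] → █
    (1,8)@(3, 17): e=[12,-8,18] → ·
    (0,9)@(1, 19): e=[4,12,6] → █
    (1,9)@(3, 19): e=[14,-2,10] → ·
    (0,10)@(1, 21): e=[6,18,-2] → ·
    (1,10)@(3, 21): e=[16,4,2] → █
    (2,10)@(5, 21): e=[26,-10,6] → ·
  covered (4 px):
    · · · ·
    · · · ·
    · · · ·
    · · · ·
    · · · ·
    · · · ·
    · · · ·
    █ · · ·
    █ · · ·
    █ · · ·
    · █ · ·
T1:
  2·area = 72  (B↔C swapped to make it positive)
  edge (0, 4)→(6, 0): d=(6,-4) inclusive
  edge (6, 0)→(0, 16): d=(-6,16) inclusive
  edge (0, 16)→(0, 4): d=(0,-12) inclusive
    (2,0)@(5, 1): e=[2,10,60] → █
    (3,0)@(7, 1): e=[10,-22,84] → ·
    (1,1)@(3, 3): e=[6,30,36] → █
    (2,1)@(5, 3): e=[14,-2,60] → ·
    (0,2)@(1, 5): e=[10,50,12] → █
    (2,2)@(5, 5): e=[26,-14,60] → ·
    (0,3)@(1, 7): e=[22,38,12] → █
    (2,3)@(5, 7): e=[38,-26,60] → ·
    (0,4)@(1, 9): e=[34,26,12] → █
    (1,4)@(3, 9): e=[42,-6,36] → ·
    (0,5)@(1, 11): e=[46,14,12] → █
    (1,5)@(3, 11): e=[54,-18,36] → ·
  covered (9 px):
    · · █ ·
    · █ · ·
    █ █ · ·
    █ █ · ·
    █ · · ·
    █ · · ·
    █ · · ·
    · · · ·
    · · · ·
    · · · ·
    · · · ·

Result: "outside"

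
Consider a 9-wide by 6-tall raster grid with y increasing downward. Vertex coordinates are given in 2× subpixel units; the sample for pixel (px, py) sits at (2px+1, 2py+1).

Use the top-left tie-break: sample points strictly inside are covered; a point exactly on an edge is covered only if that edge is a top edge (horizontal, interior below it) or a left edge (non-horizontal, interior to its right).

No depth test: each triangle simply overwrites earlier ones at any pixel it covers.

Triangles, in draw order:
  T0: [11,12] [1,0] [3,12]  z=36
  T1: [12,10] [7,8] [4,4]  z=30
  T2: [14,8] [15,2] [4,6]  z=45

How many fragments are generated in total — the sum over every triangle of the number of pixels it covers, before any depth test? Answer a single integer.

T0:
  2·area = 96  (B↔C swapped to make it positive)
  edge (11, 12)→(3, 12): d=(-8,0) right/bottom  bias=-1
  edge (3, 12)→(1, 0): d=(-2,-12) top-left  bias=+0
  edge (1, 0)→(11, 12): d=(10,12) right/bottom  bias=-1
    (1,1)@(3, 3): e=[72,18,6] → X
    (2,1)@(5, 3): e=[72,42,-18] → .
    (1,2)@(3, 5): e=[56,14,26] → X
    (2,2)@(5, 5): e=[56,38,2] → X
    (3,2)@(7, 5): e=[56,62,-22] → .
    (1,3)@(3, 7): e=[40,10,46] → X
    (3,3)@(7, 7): e=[40,58,-2] → .
    (1,4)@(3, 9): e=[24,6,66] → X
    (3,4)@(7, 9): e=[24,54,18] → X
    (4,4)@(9, 9): e=[24,78,-6] → .
    (1,5)@(3, 11): e=[8,2,86] → X
    (4,5)@(9, 11): e=[8,74,14] → X
  covered (12 px):
    . . . . . . . . .
    . X . . . . . . .
    . X X . . . . . .
    . X X . . . . . .
    . X X X . . . . .
    . X X X X . . . .
T1:
  2·area = 14
  edge (12, 10)→(7, 8): d=(-5,-2) top-left  bias=+0
  edge (7, 8)→(4, 4): d=(-3,-4) top-left  bias=+0
  edge (4, 4)→(12, 10): d=(8,6) right/bottom  bias=-1
    (2,2)@(5, 5): e=[11,1,2] → X
    (3,2)@(7, 5): e=[15,9,-10] → .
    (2,3)@(5, 7): e=[1,-5,18] → .
    (3,3)@(7, 7): e=[5,3,6] → X
    (4,3)@(9, 7): e=[9,11,-6] → .
    (3,4)@(7, 9): e=[-5,-3,22] → .
  covered (2 px):
    . . . . . . . . .
    . . . . . . . . .
    . . X . . . . . .
    . . . X . . . . .
    . . . . . . . . .
    . . . . . . . . .
T2:
  2·area = 62  (B↔C swapped to make it positive)
  edge (14, 8)→(4, 6): d=(-10,-2) top-left  bias=+0
  edge (4, 6)→(15, 2): d=(11,-4) top-left  bias=+0
  edge (15, 2)→(14, 8): d=(-1,6) right/bottom  bias=-1
    (6,1)@(13, 3): e=[48,3,11] → X
    (7,1)@(15, 3): e=[52,11,-1] → .
    (3,2)@(7, 5): e=[16,1,45] → X
    (4,2)@(9, 5): e=[20,9,33] → X
    (5,2)@(11, 5): e=[24,17,21] → X
    (7,2)@(15, 5): e=[32,33,-3] → .
    (3,3)@(7, 7): e=[-4,23,43] → .
    (4,3)@(9, 7): e=[0,31,31] → X  [on edge]
    (7,3)@(15, 7): e=[12,55,-5] → .
    (4,4)@(9, 9): e=[-20,53,29] → .
    (5,4)@(11, 9): e=[-16,61,17] → .
    (6,4)@(13, 9): e=[-12,69,5] → .
  covered (8 px):
    . . . . . . . . .
    . . . . . . X . .
    . . . X X X X . .
    . . . . X X X . .
    . . . . . . . . .
    . . . . . . . . .

Result: 22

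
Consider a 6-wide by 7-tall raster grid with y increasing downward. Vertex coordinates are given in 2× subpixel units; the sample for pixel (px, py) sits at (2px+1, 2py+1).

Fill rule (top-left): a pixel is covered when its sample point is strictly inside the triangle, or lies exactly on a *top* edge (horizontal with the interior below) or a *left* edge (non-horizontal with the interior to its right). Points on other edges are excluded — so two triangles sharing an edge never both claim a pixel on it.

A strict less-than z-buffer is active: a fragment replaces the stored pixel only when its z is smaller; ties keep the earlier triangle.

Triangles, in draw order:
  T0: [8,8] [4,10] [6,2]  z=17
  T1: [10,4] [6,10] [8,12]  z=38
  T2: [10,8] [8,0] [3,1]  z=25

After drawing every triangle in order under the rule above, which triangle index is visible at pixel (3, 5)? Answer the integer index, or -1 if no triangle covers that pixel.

T0:
  2·area = 28
  edge (8, 8)→(4, 10): d=(-4,2) right/bottom  bias=-1
  edge (4, 10)→(6, 2): d=(2,-8) top-left  bias=+0
  edge (6, 2)→(8, 8): d=(2,6) right/bottom  bias=-1
    (3,2)@(7, 5): e=[14,14,0] → .  [on edge]
    (2,3)@(5, 7): e=[10,2,16] → X
    (3,3)@(7, 7): e=[6,18,4] → X
    (4,3)@(9, 7): e=[2,34,-8] → .
    (2,4)@(5, 9): e=[2,6,20] → X
    (3,4)@(7, 9): e=[-2,22,8] → .
    (2,5)@(5, 11): e=[-6,10,24] → .
    (4,5)@(9, 11): e=[-14,42,0] → .  [on edge]
  covered (3 px):
    . . . . . .
    . . . . . .
    . . . . . .
    . . X X . .
    . . X . . .
    . . . . . .
    . . . . . .
T1:
  2·area = 20  (B↔C swapped to make it positive)
  edge (10, 4)→(8, 12): d=(-2,8) right/bottom  bias=-1
  edge (8, 12)→(6, 10): d=(-2,-2) top-left  bias=+0
  edge (6, 10)→(10, 4): d=(4,-6) top-left  bias=+0
    (0,2)@(1, 5): e=[70,0,-50] → .  [on edge]
    (1,3)@(3, 7): e=[50,0,-30] → .  [on edge]
    (4,3)@(9, 7): e=[2,12,6] → X
    (5,3)@(11, 7): e=[-14,16,18] → .
    (2,4)@(5, 9): e=[30,0,-10] → .  [on edge]
    (3,4)@(7, 9): e=[14,4,2] → X
    (4,4)@(9, 9): e=[-2,8,14] → .
    (3,5)@(7, 11): e=[10,0,10] → X  [on edge]
    (4,5)@(9, 11): e=[-6,4,22] → .
    (3,6)@(7, 13): e=[6,-4,18] → .
    (4,6)@(9, 13): e=[-10,0,30] → .  [on edge]
  covered (3 px):
    . . . . . .
    . . . . . .
    . . . . . .
    . . . . X .
    . . . X . .
    . . . X . .
    . . . . . .
T2:
  2·area = 42  (B↔C swapped to make it positive)
  edge (10, 8)→(3, 1): d=(-7,-7) top-left  bias=+0
  edge (3, 1)→(8, 0): d=(5,-1) top-left  bias=+0
  edge (8, 0)→(10, 8): d=(2,8) right/bottom  bias=-1
    (1,0)@(3, 1): e=[0,0,42] → X  [on edge]
    (2,0)@(5, 1): e=[14,2,26] → X
    (3,0)@(7, 1): e=[28,4,10] → X
    (4,0)@(9, 1): e=[42,6,-6] → .
    (1,1)@(3, 3): e=[-14,10,46] → .
    (2,1)@(5, 3): e=[0,12,30] → X  [on edge]
    (4,1)@(9, 3): e=[28,16,-2] → .
    (2,2)@(5, 5): e=[-14,22,34] → .
    (3,2)@(7, 5): e=[0,24,18] → X  [on edge]
    (4,2)@(9, 5): e=[14,26,2] → X
    (5,2)@(11, 5): e=[28,28,-14] → .
    (3,3)@(7, 7): e=[-14,34,22] → .
    (4,3)@(9, 7): e=[0,36,6] → X  [on edge]
    (5,4)@(11, 9): e=[0,48,-6] → .  [on edge]
  covered (8 px):
    . X X X . .
    . . X X . .
    . . . X X .
    . . . . X .
    . . . . . .
    . . . . . .
    . . . . . .

Z-buffer (winner per pixel, '.' = empty):
  . 2 2 2 . .
  . . 2 2 . .
  . . . 2 2 .
  . . 0 0 2 .
  . . 0 1 . .
  . . . 1 . .
  . . . . . .

Answer: 1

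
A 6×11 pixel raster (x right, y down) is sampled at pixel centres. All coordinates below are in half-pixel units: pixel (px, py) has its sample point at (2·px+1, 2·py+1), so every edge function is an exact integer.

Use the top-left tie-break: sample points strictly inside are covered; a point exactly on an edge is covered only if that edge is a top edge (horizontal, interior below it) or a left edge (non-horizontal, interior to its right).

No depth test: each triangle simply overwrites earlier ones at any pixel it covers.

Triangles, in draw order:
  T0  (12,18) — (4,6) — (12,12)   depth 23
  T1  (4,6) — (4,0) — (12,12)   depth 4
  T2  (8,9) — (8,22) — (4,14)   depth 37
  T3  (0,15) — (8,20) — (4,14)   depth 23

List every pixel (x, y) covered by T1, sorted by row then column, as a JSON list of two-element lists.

T0:
  2·area = 48
  edge (12, 18)→(4, 6): d=(-8,-12) top-left  bias=+0
  edge (4, 6)→(12, 12): d=(8,6) right/bottom  bias=-1
  edge (12, 12)→(12, 18): d=(0,6) right/bottom  bias=-1
    (2,3)@(5, 7): e=[4,2,42] → #
    (3,3)@(7, 7): e=[28,-10,30] → ·
    (2,4)@(5, 9): e=[-12,18,42] → ·
    (3,4)@(7, 9): e=[12,6,30] → #
    (4,4)@(9, 9): e=[36,-6,18] → ·
    (3,5)@(7, 11): e=[-4,22,30] → ·
    (4,5)@(9, 11): e=[20,10,18] → #
    (5,5)@(11, 11): e=[44,-2,6] → ·
    (4,6)@(9, 13): e=[4,26,18] → #
    (5,6)@(11, 13): e=[28,14,6] → #
    (4,7)@(9, 15): e=[-12,42,18] → ·
    (5,7)@(11, 15): e=[12,30,6] → #
  covered (6 px):
    · · · · · ·
    · · · · · ·
    · · · · · ·
    · · # · · ·
    · · · # · ·
    · · · · # ·
    · · · · # #
    · · · · · #
    · · · · · ·
    · · · · · ·
    · · · · · ·
T1:
  2·area = 48
  edge (4, 6)→(4, 0): d=(0,-6) top-left  bias=+0
  edge (4, 0)→(12, 12): d=(8,12) right/bottom  bias=-1
  edge (12, 12)→(4, 6): d=(-8,-6) top-left  bias=+0
    (2,1)@(5, 3): e=[6,12,30] → #
    (3,1)@(7, 3): e=[18,-12,42] → ·
    (2,2)@(5, 5): e=[6,28,14] → #
    (3,2)@(7, 5): e=[18,4,26] → #
    (4,2)@(9, 5): e=[30,-20,38] → ·
    (2,3)@(5, 7): e=[6,44,-2] → ·
    (3,3)@(7, 7): e=[18,20,10] → #
    (4,3)@(9, 7): e=[30,-4,22] → ·
    (3,4)@(7, 9): e=[18,36,-6] → ·
    (4,4)@(9, 9): e=[30,12,6] → #
    (5,4)@(11, 9): e=[42,-12,18] → ·
    (4,5)@(9, 11): e=[30,28,-10] → ·
  covered (6 px):
    · · · · · ·
    · · # · · ·
    · · # # · ·
    · · · # · ·
    · · · · # ·
    · · · · · #
    · · · · · ·
    · · · · · ·
    · · · · · ·
    · · · · · ·
    · · · · · ·
T2:
  2·area = 52
  edge (8, 9)→(8, 22): d=(0,13) right/bottom  bias=-1
  edge (8, 22)→(4, 14): d=(-4,-8) top-left  bias=+0
  edge (4, 14)→(8, 9): d=(4,-5) top-left  bias=+0
    (3,5)@(7, 11): e=[13,36,3] → #
    (4,5)@(9, 11): e=[-13,52,13] → ·
    (2,6)@(5, 13): e=[39,12,1] → #
    (4,6)@(9, 13): e=[-13,44,21] → ·
    (2,7)@(5, 15): e=[39,4,9] → #
    (4,7)@(9, 15): e=[-13,36,29] → ·
    (2,8)@(5, 17): e=[39,-4,17] → ·
    (3,8)@(7, 17): e=[13,12,27] → #
    (4,8)@(9, 17): e=[-13,28,37] → ·
    (3,9)@(7, 19): e=[13,4,35] → #
    (4,9)@(9, 19): e=[-13,20,45] → ·
    (3,10)@(7, 21): e=[13,-4,43] → ·
  covered (7 px):
    · · · · · ·
    · · · · · ·
    · · · · · ·
    · · · · · ·
    · · · · · ·
    · · · # · ·
    · · # # · ·
    · · # # · ·
    · · · # · ·
    · · · # · ·
    · · · · · ·
T3:
  2·area = 28  (B↔C swapped to make it positive)
  edge (0, 15)→(4, 14): d=(4,-1) top-left  bias=+0
  edge (4, 14)→(8, 20): d=(4,6) right/bottom  bias=-1
  edge (8, 20)→(0, 15): d=(-8,-5) top-left  bias=+0
    (0,7)@(1, 15): e=[1,22,5] → #
    (1,7)@(3, 15): e=[3,10,15] → #
    (2,7)@(5, 15): e=[5,-2,25] → ·
    (0,8)@(1, 17): e=[9,30,-11] → ·
    (1,8)@(3, 17): e=[11,18,-1] → ·
    (2,8)@(5, 17): e=[13,6,9] → #
    (3,8)@(7, 17): e=[15,-6,19] → ·
    (2,9)@(5, 19): e=[21,14,-7] → ·
    (3,9)@(7, 19): e=[23,2,3] → #
    (4,9)@(9, 19): e=[25,-10,13] → ·
    (3,10)@(7, 21): e=[31,10,-13] → ·
  covered (4 px):
    · · · · · ·
    · · · · · ·
    · · · · · ·
    · · · · · ·
    · · · · · ·
    · · · · · ·
    · · · · · ·
    # # · · · ·
    · · # · · ·
    · · · # · ·
    · · · · · ·

Answer: [[2,1],[2,2],[3,2],[3,3],[4,4],[5,5]]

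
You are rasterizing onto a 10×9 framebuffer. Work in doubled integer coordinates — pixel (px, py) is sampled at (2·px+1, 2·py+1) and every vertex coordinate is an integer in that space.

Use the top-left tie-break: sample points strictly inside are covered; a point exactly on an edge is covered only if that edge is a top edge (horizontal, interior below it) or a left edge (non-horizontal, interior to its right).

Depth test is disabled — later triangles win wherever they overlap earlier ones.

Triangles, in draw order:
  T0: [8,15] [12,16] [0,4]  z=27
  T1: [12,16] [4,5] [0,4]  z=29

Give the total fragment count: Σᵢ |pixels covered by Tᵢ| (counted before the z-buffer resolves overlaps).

T0:
  2·area = 36  (B↔C swapped to make it positive)
  edge (8, 15)→(0, 4): d=(-8,-11) top-left  bias=+0
  edge (0, 4)→(12, 16): d=(12,12) right/bottom  bias=-1
  edge (12, 16)→(8, 15): d=(-4,-1) top-left  bias=+0
    (0,2)@(1, 5): e=[3,0,33] → .  [on edge]
    (1,3)@(3, 7): e=[9,0,27] → .  [on edge]
    (2,4)@(5, 9): e=[15,0,21] → .  [on edge]
    (3,5)@(7, 11): e=[21,0,15] → .  [on edge]
    (3,6)@(7, 13): e=[5,24,7] → X
    (4,6)@(9, 13): e=[27,0,9] → .  [on edge]
    (3,7)@(7, 15): e=[-11,48,-1] → .
    (4,7)@(9, 15): e=[11,24,1] → X
    (5,7)@(11, 15): e=[33,0,3] → .  [on edge]
    (4,8)@(9, 17): e=[-5,48,-7] → .
    (6,8)@(13, 17): e=[39,0,-3] → .  [on edge]
  covered (2 px):
    . . . . . . . . . .
    . . . . . . . . . .
    . . . . . . . . . .
    . . . . . . . . . .
    . . . . . . . . . .
    . . . . . . . . . .
    . . . X . . . . . .
    . . . . X . . . . .
    . . . . . . . . . .
T1:
  2·area = 36  (B↔C swapped to make it positive)
  edge (12, 16)→(0, 4): d=(-12,-12) top-left  bias=+0
  edge (0, 4)→(4, 5): d=(4,1) right/bottom  bias=-1
  edge (4, 5)→(12, 16): d=(8,11) right/bottom  bias=-1
    (0,2)@(1, 5): e=[0,3,33] → X  [on edge]
    (1,2)@(3, 5): e=[24,1,11] → X
    (2,2)@(5, 5): e=[48,-1,-11] → .
    (0,3)@(1, 7): e=[-24,11,49] → .
    (1,3)@(3, 7): e=[0,9,27] → X  [on edge]
    (2,3)@(5, 7): e=[24,7,5] → X
    (3,3)@(7, 7): e=[48,5,-17] → .
    (1,4)@(3, 9): e=[-24,17,43] → .
    (2,4)@(5, 9): e=[0,15,21] → X  [on edge]
    (3,4)@(7, 9): e=[24,13,-1] → .
    (2,5)@(5, 11): e=[-24,23,37] → .
    (3,5)@(7, 11): e=[0,21,15] → X  [on edge]
    (4,6)@(9, 13): e=[0,27,9] → X  [on edge]
    (5,7)@(11, 15): e=[0,33,3] → X  [on edge]
    (6,8)@(13, 17): e=[0,39,-3] → .  [on edge]
  covered (8 px):
    . . . . . . . . . .
    . . . . . . . . . .
    X X . . . . . . . .
    . X X . . . . . . .
    . . X . . . . . . .
    . . . X . . . . . .
    . . . . X . . . . .
    . . . . . X . . . .
    . . . . . . . . . .

Final: 10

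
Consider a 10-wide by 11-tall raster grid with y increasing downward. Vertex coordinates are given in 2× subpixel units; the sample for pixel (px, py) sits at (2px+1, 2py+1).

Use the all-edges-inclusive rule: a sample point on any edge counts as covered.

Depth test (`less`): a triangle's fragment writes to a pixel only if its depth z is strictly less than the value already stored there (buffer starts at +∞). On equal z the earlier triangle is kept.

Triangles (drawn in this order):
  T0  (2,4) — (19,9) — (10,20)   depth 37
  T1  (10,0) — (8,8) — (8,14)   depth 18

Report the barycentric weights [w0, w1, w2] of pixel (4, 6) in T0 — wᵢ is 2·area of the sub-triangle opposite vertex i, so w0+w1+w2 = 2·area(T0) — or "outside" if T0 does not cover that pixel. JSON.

T0:
  2·area = 232
  edge (2, 4)→(19, 9): d=(17,5) inclusive
  edge (19, 9)→(10, 20): d=(-9,11) inclusive
  edge (10, 20)→(2, 4): d=(-8,-16) inclusive
    (1,2)@(3, 5): e=[12,212,8] → █
    (2,2)@(5, 5): e=[2,190,40] → █
    (3,2)@(7, 5): e=[-8,168,72] → ·
    (1,3)@(3, 7): e=[46,194,-8] → ·
    (2,3)@(5, 7): e=[36,172,24] → █
    (3,3)@(7, 7): e=[26,150,56] → █
    (4,3)@(9, 7): e=[16,128,88] → █
    (5,3)@(11, 7): e=[6,106,120] → █
    (6,3)@(13, 7): e=[-4,84,152] → ·
    (2,4)@(5, 9): e=[70,154,8] → █
    (6,4)@(13, 9): e=[30,66,136] → █
    (7,4)@(15, 9): e=[20,44,168] → █
    (9,4)@(19, 9): e=[0,0,232] → █  [on edge]
  covered (30 px):
    · · · · · · · · · ·
    · · · · · · · · · ·
    · █ █ · · · · · · ·
    · · █ █ █ █ · · · ·
    · · █ █ █ █ █ █ █ █
    · · · █ █ █ █ █ █ ·
    · · · █ █ █ █ █ · ·
    · · · · █ █ █ · · ·
    · · · · █ █ · · · ·
    · · · · · · · · · ·
    · · · · · · · · · ·
T1:
  2·area = 12  (B↔C swapped to make it positive)
  edge (10, 0)→(8, 14): d=(-2,14) inclusive
  edge (8, 14)→(8, 8): d=(0,-6) inclusive
  edge (8, 8)→(10, 0): d=(2,-8) inclusive
    (4,2)@(9, 5): e=[4,6,2] → █
    (5,2)@(11, 5): e=[-24,18,18] → ·
    (4,3)@(9, 7): e=[0,6,6] → █  [on edge]
    (5,3)@(11, 7): e=[-28,18,22] → ·
    (4,4)@(9, 9): e=[-4,6,10] → ·
    (3,10)@(7, 21): e=[0,-6,18] → ·  [on edge]
  covered (2 px):
    · · · · · · · · · ·
    · · · · · · · · · ·
    · · · · █ · · · · ·
    · · · · █ · · · · ·
    · · · · · · · · · ·
    · · · · · · · · · ·
    · · · · · · · · · ·
    · · · · · · · · · ·
    · · · · · · · · · ·
    · · · · · · · · · ·
    · · · · · · · · · ·

Result: [74,40,118]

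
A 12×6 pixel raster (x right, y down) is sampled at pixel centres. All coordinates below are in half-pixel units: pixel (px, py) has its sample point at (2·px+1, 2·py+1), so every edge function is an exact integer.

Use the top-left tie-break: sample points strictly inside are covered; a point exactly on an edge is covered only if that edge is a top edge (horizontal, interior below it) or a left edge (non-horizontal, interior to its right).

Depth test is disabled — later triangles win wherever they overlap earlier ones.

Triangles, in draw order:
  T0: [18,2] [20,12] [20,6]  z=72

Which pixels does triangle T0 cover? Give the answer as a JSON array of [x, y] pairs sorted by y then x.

T0:
  2·area = 12  (B↔C swapped to make it positive)
  edge (18, 2)→(20, 6): d=(2,4) right/bottom  bias=-1
  edge (20, 6)→(20, 12): d=(0,6) right/bottom  bias=-1
  edge (20, 12)→(18, 2): d=(-2,-10) top-left  bias=+0
    (9,2)@(19, 5): e=[2,6,4] → █
    (10,2)@(21, 5): e=[-6,-6,24] → ·
    (9,3)@(19, 7): e=[6,6,0] → █  [on edge]
    (10,3)@(21, 7): e=[-2,-6,20] → ·
    (9,4)@(19, 9): e=[10,6,-4] → ·
  covered (2 px):
    · · · · · · · · · · · ·
    · · · · · · · · · · · ·
    · · · · · · · · · █ · ·
    · · · · · · · · · █ · ·
    · · · · · · · · · · · ·
    · · · · · · · · · · · ·

Final: [[9,2],[9,3]]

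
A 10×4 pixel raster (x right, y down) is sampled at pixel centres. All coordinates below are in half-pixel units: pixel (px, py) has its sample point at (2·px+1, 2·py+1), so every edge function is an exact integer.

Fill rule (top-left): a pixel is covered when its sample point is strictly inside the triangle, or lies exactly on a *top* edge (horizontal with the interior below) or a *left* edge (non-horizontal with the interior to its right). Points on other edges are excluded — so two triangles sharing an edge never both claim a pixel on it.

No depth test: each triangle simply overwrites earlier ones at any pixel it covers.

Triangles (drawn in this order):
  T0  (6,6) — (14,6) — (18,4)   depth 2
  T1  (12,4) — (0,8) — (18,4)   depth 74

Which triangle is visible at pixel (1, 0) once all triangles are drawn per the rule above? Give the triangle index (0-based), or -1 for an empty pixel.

T0:
  2·area = 16  (B↔C swapped to make it positive)
  edge (6, 6)→(18, 4): d=(12,-2) top-left  bias=+0
  edge (18, 4)→(14, 6): d=(-4,2) right/bottom  bias=-1
  edge (14, 6)→(6, 6): d=(-8,0) right/bottom  bias=-1
    (6,2)@(13, 5): e=[2,6,8] → █
    (7,2)@(15, 5): e=[6,2,8] → █
    (8,2)@(17, 5): e=[10,-2,8] → ·
    (6,3)@(13, 7): e=[26,-2,-8] → ·
    (7,3)@(15, 7): e=[30,-6,-8] → ·
  covered (2 px):
    · · · · · · · · · ·
    · · · · · · · · · ·
    · · · · · · █ █ · ·
    · · · · · · · · · ·
T1:
  2·area = 24  (B↔C swapped to make it positive)
  edge (12, 4)→(18, 4): d=(6,0) top-left  bias=+0
  edge (18, 4)→(0, 8): d=(-18,4) right/bottom  bias=-1
  edge (0, 8)→(12, 4): d=(12,-4) top-left  bias=+0
    (7,1)@(15, 3): e=[-6,30,0] → ·  [on edge]
    (4,2)@(9, 5): e=[6,18,0] → █  [on edge]
    (5,2)@(11, 5): e=[6,10,8] → █
    (6,2)@(13, 5): e=[6,2,16] → █
    (7,2)@(15, 5): e=[6,-6,24] → ·
    (1,3)@(3, 7): e=[18,6,0] → █  [on edge]
    (2,3)@(5, 7): e=[18,-2,8] → ·
    (4,3)@(9, 7): e=[18,-18,24] → ·
    (5,3)@(11, 7): e=[18,-26,32] → ·
    (6,3)@(13, 7): e=[18,-34,40] → ·
  covered (4 px):
    · · · · · · · · · ·
    · · · · · · · · · ·
    · · · · █ █ █ · · ·
    · █ · · · · · · · ·

Z-buffer (winner per pixel, '.' = empty):
  . . . . . . . . . .
  . . . . . . . . . .
  . . . . 1 1 1 0 . .
  . 1 . . . . . . . .

Final: -1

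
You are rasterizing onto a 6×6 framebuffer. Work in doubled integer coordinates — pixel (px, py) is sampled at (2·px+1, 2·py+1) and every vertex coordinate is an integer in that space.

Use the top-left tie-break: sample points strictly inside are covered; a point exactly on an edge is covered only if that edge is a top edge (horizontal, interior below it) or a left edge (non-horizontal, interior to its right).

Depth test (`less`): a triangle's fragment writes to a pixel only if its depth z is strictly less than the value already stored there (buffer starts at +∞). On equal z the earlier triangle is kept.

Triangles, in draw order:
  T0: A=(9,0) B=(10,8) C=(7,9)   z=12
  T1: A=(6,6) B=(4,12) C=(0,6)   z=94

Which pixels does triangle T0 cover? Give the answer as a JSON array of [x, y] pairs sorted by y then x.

T0:
  2·area = 25
  edge (9, 0)→(10, 8): d=(1,8) right/bottom  bias=-1
  edge (10, 8)→(7, 9): d=(-3,1) right/bottom  bias=-1
  edge (7, 9)→(9, 0): d=(2,-9) top-left  bias=+0
    (4,0)@(9, 1): e=[1,22,2] → X
    (5,0)@(11, 1): e=[-15,20,20] → .
    (4,1)@(9, 3): e=[3,16,6] → X
    (5,1)@(11, 3): e=[-13,14,24] → .
    (4,2)@(9, 5): e=[5,10,10] → X
    (5,2)@(11, 5): e=[-11,8,28] → .
    (4,3)@(9, 7): e=[7,4,14] → X
    (5,3)@(11, 7): e=[-9,2,32] → .
    (3,4)@(7, 9): e=[25,0,0] → .  [on edge]
    (4,4)@(9, 9): e=[9,-2,18] → .
    (0,5)@(1, 11): e=[75,0,-50] → .  [on edge]
  covered (4 px):
    . . . . X .
    . . . . X .
    . . . . X .
    . . . . X .
    . . . . . .
    . . . . . .
T1:
  2·area = 36
  edge (6, 6)→(4, 12): d=(-2,6) right/bottom  bias=-1
  edge (4, 12)→(0, 6): d=(-4,-6) top-left  bias=+0
  edge (0, 6)→(6, 6): d=(6,0) top-left  bias=+0
    (3,1)@(7, 3): e=[0,54,-18] → .  [on edge]
    (0,3)@(1, 7): e=[28,2,6] → X
    (1,3)@(3, 7): e=[16,14,6] → X
    (2,3)@(5, 7): e=[4,26,6] → X
    (3,3)@(7, 7): e=[-8,38,6] → .
    (0,4)@(1, 9): e=[24,-6,18] → .
    (1,4)@(3, 9): e=[12,6,18] → X
    (2,4)@(5, 9): e=[0,18,18] → .  [on edge]
    (1,5)@(3, 11): e=[8,-2,30] → .
  covered (4 px):
    . . . . . .
    . . . . . .
    . . . . . .
    X X X . . .
    . X . . . .
    . . . . . .

Final: [[4,0],[4,1],[4,2],[4,3]]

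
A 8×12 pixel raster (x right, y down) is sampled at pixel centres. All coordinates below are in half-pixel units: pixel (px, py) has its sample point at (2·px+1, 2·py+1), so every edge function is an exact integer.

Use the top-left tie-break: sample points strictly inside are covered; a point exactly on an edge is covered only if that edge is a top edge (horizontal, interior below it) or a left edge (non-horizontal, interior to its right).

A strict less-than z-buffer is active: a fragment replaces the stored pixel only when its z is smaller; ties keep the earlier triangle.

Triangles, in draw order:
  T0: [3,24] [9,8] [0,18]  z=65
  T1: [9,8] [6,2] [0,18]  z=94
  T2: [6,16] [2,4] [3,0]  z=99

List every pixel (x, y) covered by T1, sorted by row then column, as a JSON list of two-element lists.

T0:
  2·area = 84  (B↔C swapped to make it positive)
  edge (3, 24)→(0, 18): d=(-3,-6) top-left  bias=+0
  edge (0, 18)→(9, 8): d=(9,-10) top-left  bias=+0
  edge (9, 8)→(3, 24): d=(-6,16) right/bottom  bias=-1
    (3,5)@(7, 11): e=[63,7,14] → #
    (4,5)@(9, 11): e=[75,27,-18] → ·
    (2,6)@(5, 13): e=[45,5,34] → #
    (4,6)@(9, 13): e=[69,45,-30] → ·
    (1,7)@(3, 15): e=[27,3,54] → #
    (3,7)@(7, 15): e=[51,43,-10] → ·
    (0,8)@(1, 17): e=[9,1,74] → #
    (3,8)@(7, 17): e=[45,61,-22] → ·
    (0,9)@(1, 19): e=[3,19,62] → #
    (2,9)@(5, 19): e=[27,59,-2] → ·
    (0,10)@(1, 21): e=[-3,37,50] → ·
    (1,10)@(3, 21): e=[9,57,18] → #
  covered (12 px):
    · · · · · · · ·
    · · · · · · · ·
    · · · · · · · ·
    · · · · · · · ·
    · · · · · · · ·
    · · · # · · · ·
    · · # # · · · ·
    · # # · · · · ·
    # # # · · · · ·
    # # · · · · · ·
    · # · · · · · ·
    · # · · · · · ·
T1:
  2·area = 84  (B↔C swapped to make it positive)
  edge (9, 8)→(0, 18): d=(-9,10) right/bottom  bias=-1
  edge (0, 18)→(6, 2): d=(6,-16) top-left  bias=+0
  edge (6, 2)→(9, 8): d=(3,6) right/bottom  bias=-1
    (2,2)@(5, 5): e=[67,2,15] → #
    (3,2)@(7, 5): e=[47,34,3] → #
    (4,2)@(9, 5): e=[27,66,-9] → ·
    (2,3)@(5, 7): e=[49,14,21] → #
    (4,3)@(9, 7): e=[9,78,-3] → ·
    (2,4)@(5, 9): e=[31,26,27] → #
    (4,4)@(9, 9): e=[-9,90,3] → ·
    (1,5)@(3, 11): e=[33,6,45] → #
    (3,5)@(7, 11): e=[-7,70,21] → ·
    (1,6)@(3, 13): e=[15,18,51] → #
    (2,6)@(5, 13): e=[-5,50,39] → ·
    (1,7)@(3, 15): e=[-3,30,57] → ·
  covered (9 px):
    · · · · · · · ·
    · · · · · · · ·
    · · # # · · · ·
    · · # # · · · ·
    · · # # · · · ·
    · # # · · · · ·
    · # · · · · · ·
    · · · · · · · ·
    · · · · · · · ·
    · · · · · · · ·
    · · · · · · · ·
    · · · · · · · ·
T2:
  2·area = 28
  edge (6, 16)→(2, 4): d=(-4,-12) top-left  bias=+0
  edge (2, 4)→(3, 0): d=(1,-4) top-left  bias=+0
  edge (3, 0)→(6, 16): d=(3,16) right/bottom  bias=-1
    (0,0)@(1, 1): e=[0,-7,35] → ·  [on edge]
    (1,0)@(3, 1): e=[24,1,3] → #
    (2,0)@(5, 1): e=[48,9,-29] → ·
    (1,1)@(3, 3): e=[16,3,9] → #
    (2,1)@(5, 3): e=[40,11,-23] → ·
    (1,2)@(3, 5): e=[8,5,15] → #
    (2,2)@(5, 5): e=[32,13,-17] → ·
    (1,3)@(3, 7): e=[0,7,21] → #  [on edge]
    (2,3)@(5, 7): e=[24,15,-11] → ·
    (1,4)@(3, 9): e=[-8,9,27] → ·
    (2,5)@(5, 11): e=[8,19,1] → #
    (3,5)@(7, 11): e=[32,27,-31] → ·
    (2,6)@(5, 13): e=[0,21,7] → #  [on edge]
    (3,9)@(7, 19): e=[0,35,-7] → ·  [on edge]
  covered (6 px):
    · # · · · · · ·
    · # · · · · · ·
    · # · · · · · ·
    · # · · · · · ·
    · · · · · · · ·
    · · # · · · · ·
    · · # · · · · ·
    · · · · · · · ·
    · · · · · · · ·
    · · · · · · · ·
    · · · · · · · ·
    · · · · · · · ·

Result: [[2,2],[3,2],[2,3],[3,3],[2,4],[3,4],[1,5],[2,5],[1,6]]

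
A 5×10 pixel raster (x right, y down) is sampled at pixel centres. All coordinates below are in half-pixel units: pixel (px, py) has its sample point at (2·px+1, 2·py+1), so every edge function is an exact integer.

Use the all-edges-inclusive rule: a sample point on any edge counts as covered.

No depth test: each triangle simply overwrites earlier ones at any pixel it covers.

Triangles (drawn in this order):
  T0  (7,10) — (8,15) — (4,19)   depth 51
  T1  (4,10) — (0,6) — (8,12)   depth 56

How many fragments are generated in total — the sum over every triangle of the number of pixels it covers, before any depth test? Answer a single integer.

T0:
  2·area = 24
  edge (7, 10)→(8, 15): d=(1,5) inclusive
  edge (8, 15)→(4, 19): d=(-4,4) inclusive
  edge (4, 19)→(7, 10): d=(3,-9) inclusive
    (3,5)@(7, 11): e=[1,20,3] → X
    (4,5)@(9, 11): e=[-9,12,21] → .
    (3,6)@(7, 13): e=[3,12,9] → X
    (4,6)@(9, 13): e=[-7,4,27] → .
    (3,7)@(7, 15): e=[5,4,15] → X
    (4,7)@(9, 15): e=[-5,-4,33] → .
    (2,8)@(5, 17): e=[17,4,3] → X
    (3,8)@(7, 17): e=[7,-4,21] → .
    (2,9)@(5, 19): e=[19,-4,9] → .
  covered (4 px):
    . . . . .
    . . . . .
    . . . . .
    . . . . .
    . . . . .
    . . . X .
    . . . X .
    . . . X .
    . . X . .
    . . . . .
T1:
  2·area = 8
  edge (4, 10)→(0, 6): d=(-4,-4) inclusive
  edge (0, 6)→(8, 12): d=(8,6) inclusive
  edge (8, 12)→(4, 10): d=(-4,-2) inclusive
    (0,3)@(1, 7): e=[0,2,6] → X  [on edge]
    (1,3)@(3, 7): e=[8,-10,10] → .
    (0,4)@(1, 9): e=[-8,18,-2] → .
    (1,4)@(3, 9): e=[0,6,2] → X  [on edge]
    (2,4)@(5, 9): e=[8,-6,6] → .
    (1,5)@(3, 11): e=[-8,22,-6] → .
    (2,5)@(5, 11): e=[0,10,-2] → .  [on edge]
    (3,6)@(7, 13): e=[0,14,-6] → .  [on edge]
    (4,7)@(9, 15): e=[0,18,-10] → .  [on edge]
  covered (2 px):
    . . . . .
    . . . . .
    . . . . .
    X . . . .
    . X . . .
    . . . . .
    . . . . .
    . . . . .
    . . . . .
    . . . . .

Result: 6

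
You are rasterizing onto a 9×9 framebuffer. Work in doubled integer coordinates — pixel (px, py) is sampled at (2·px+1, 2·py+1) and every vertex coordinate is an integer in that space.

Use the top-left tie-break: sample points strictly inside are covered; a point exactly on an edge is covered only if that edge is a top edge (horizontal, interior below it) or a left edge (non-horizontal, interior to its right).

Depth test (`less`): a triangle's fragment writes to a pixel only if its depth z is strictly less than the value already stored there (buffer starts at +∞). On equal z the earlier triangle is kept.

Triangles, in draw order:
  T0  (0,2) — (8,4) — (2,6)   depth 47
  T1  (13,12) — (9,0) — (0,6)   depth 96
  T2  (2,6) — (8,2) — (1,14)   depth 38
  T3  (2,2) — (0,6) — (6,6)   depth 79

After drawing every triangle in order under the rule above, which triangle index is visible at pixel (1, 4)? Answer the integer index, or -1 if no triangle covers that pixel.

T0:
  2·area = 28
  edge (0, 2)→(8, 4): d=(8,2) right/bottom  bias=-1
  edge (8, 4)→(2, 6): d=(-6,2) right/bottom  bias=-1
  edge (2, 6)→(0, 2): d=(-2,-4) top-left  bias=+0
    (8,0)@(17, 1): e=[-42,0,70] → ·  [on edge]
    (0,1)@(1, 3): e=[6,20,2] → #
    (1,1)@(3, 3): e=[2,16,10] → #
    (2,1)@(5, 3): e=[-2,12,18] → ·
    (5,1)@(11, 3): e=[-14,0,42] → ·  [on edge]
    (0,2)@(1, 5): e=[22,8,-2] → ·
    (1,2)@(3, 5): e=[18,4,6] → #
    (2,2)@(5, 5): e=[14,0,14] → ·  [on edge]
    (1,3)@(3, 7): e=[34,-8,2] → ·
  covered (3 px):
    · · · · · · · · ·
    # # · · · · · · ·
    · # · · · · · · ·
    · · · · · · · · ·
    · · · · · · · · ·
    · · · · · · · · ·
    · · · · · · · · ·
    · · · · · · · · ·
    · · · · · · · · ·
T1:
  2·area = 132  (B↔C swapped to make it positive)
  edge (13, 12)→(0, 6): d=(-13,-6) top-left  bias=+0
  edge (0, 6)→(9, 0): d=(9,-6) top-left  bias=+0
  edge (9, 0)→(13, 12): d=(4,12) right/bottom  bias=-1
    (4,0)@(9, 1): e=[119,9,4] → #
    (5,0)@(11, 1): e=[131,21,-20] → ·
    (2,1)@(5, 3): e=[69,3,60] → #
    (3,1)@(7, 3): e=[81,15,36] → #
    (5,1)@(11, 3): e=[105,39,-12] → ·
    (1,2)@(3, 5): e=[31,9,92] → #
    (5,2)@(11, 5): e=[79,57,-4] → ·
    (1,3)@(3, 7): e=[5,27,100] → #
    (5,3)@(11, 7): e=[53,75,4] → #
    (6,3)@(13, 7): e=[65,87,-20] → ·
    (1,4)@(3, 9): e=[-21,45,108] → ·
    (2,4)@(5, 9): e=[-9,57,84] → ·
  covered (17 px):
    · · · · # · · · ·
    · · # # # · · · ·
    · # # # # · · · ·
    · # # # # # · · ·
    · · · # # # · · ·
    · · · · · # · · ·
    · · · · · · · · ·
    · · · · · · · · ·
    · · · · · · · · ·
T2:
  2·area = 44
  edge (2, 6)→(8, 2): d=(6,-4) top-left  bias=+0
  edge (8, 2)→(1, 14): d=(-7,12) right/bottom  bias=-1
  edge (1, 14)→(2, 6): d=(1,-8) top-left  bias=+0
    (3,1)@(7, 3): e=[2,5,37] → #
    (4,1)@(9, 3): e=[10,-19,53] → ·
    (2,2)@(5, 5): e=[6,15,23] → #
    (3,2)@(7, 5): e=[14,-9,39] → ·
    (1,3)@(3, 7): e=[10,25,9] → #
    (3,3)@(7, 7): e=[26,-23,41] → ·
    (1,4)@(3, 9): e=[22,11,11] → #
    (2,4)@(5, 9): e=[30,-13,27] → ·
    (1,5)@(3, 11): e=[34,-3,13] → ·
  covered (5 px):
    · · · · · · · · ·
    · · · # · · · · ·
    · · # · · · · · ·
    · # # · · · · · ·
    · # · · · · · · ·
    · · · · · · · · ·
    · · · · · · · · ·
    · · · · · · · · ·
    · · · · · · · · ·
T3:
  2·area = 24  (B↔C swapped to make it positive)
  edge (2, 2)→(6, 6): d=(4,4) right/bottom  bias=-1
  edge (6, 6)→(0, 6): d=(-6,0) right/bottom  bias=-1
  edge (0, 6)→(2, 2): d=(2,-4) top-left  bias=+0
    (0,0)@(1, 1): e=[0,30,-6] → ·  [on edge]
    (1,1)@(3, 3): e=[0,18,6] → ·  [on edge]
    (0,2)@(1, 5): e=[16,6,2] → #
    (1,2)@(3, 5): e=[8,6,10] → #
    (2,2)@(5, 5): e=[0,6,18] → ·  [on edge]
    (0,3)@(1, 7): e=[24,-6,6] → ·
    (1,3)@(3, 7): e=[16,-6,14] → ·
    (3,3)@(7, 7): e=[0,-6,30] → ·  [on edge]
    (4,4)@(9, 9): e=[0,-18,42] → ·  [on edge]
    (5,5)@(11, 11): e=[0,-30,54] → ·  [on edge]
    (6,6)@(13, 13): e=[0,-42,66] → ·  [on edge]
    (7,7)@(15, 15): e=[0,-54,78] → ·  [on edge]
    (8,8)@(17, 17): e=[0,-66,90] → ·  [on edge]
  covered (2 px):
    · · · · · · · · ·
    · · · · · · · · ·
    # # · · · · · · ·
    · · · · · · · · ·
    · · · · · · · · ·
    · · · · · · · · ·
    · · · · · · · · ·
    · · · · · · · · ·
    · · · · · · · · ·

Z-buffer (winner per pixel, '.' = empty):
  . . . . 1 . . . .
  0 0 1 2 1 . . . .
  3 0 2 1 1 . . . .
  . 2 2 1 1 1 . . .
  . 2 . 1 1 1 . . .
  . . . . . 1 . . .
  . . . . . . . . .
  . . . . . . . . .
  . . . . . . . . .

Final: 2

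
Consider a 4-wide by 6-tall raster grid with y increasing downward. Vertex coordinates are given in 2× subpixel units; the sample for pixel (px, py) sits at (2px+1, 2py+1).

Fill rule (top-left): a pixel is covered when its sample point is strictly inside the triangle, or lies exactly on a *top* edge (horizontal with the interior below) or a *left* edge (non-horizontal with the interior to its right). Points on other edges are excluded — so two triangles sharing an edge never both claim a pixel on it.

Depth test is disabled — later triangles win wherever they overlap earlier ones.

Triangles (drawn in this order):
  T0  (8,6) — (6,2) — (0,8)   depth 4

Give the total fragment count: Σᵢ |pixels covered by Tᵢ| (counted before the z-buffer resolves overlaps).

T0:
  2·area = 36  (B↔C swapped to make it positive)
  edge (8, 6)→(0, 8): d=(-8,2) right/bottom  bias=-1
  edge (0, 8)→(6, 2): d=(6,-6) top-left  bias=+0
  edge (6, 2)→(8, 6): d=(2,4) right/bottom  bias=-1
    (3,0)@(7, 1): e=[42,0,-6] → ·  [on edge]
    (2,1)@(5, 3): e=[30,0,6] → █  [on edge]
    (3,1)@(7, 3): e=[26,12,-2] → ·
    (1,2)@(3, 5): e=[18,0,18] → █  [on edge]
    (3,2)@(7, 5): e=[10,24,2] → █
    (0,3)@(1, 7): e=[6,0,30] → █  [on edge]
    (2,3)@(5, 7): e=[-2,24,14] → ·
    (3,3)@(7, 7): e=[-6,36,6] → ·
    (0,4)@(1, 9): e=[-10,12,34] → ·
    (1,4)@(3, 9): e=[-14,24,26] → ·
  covered (6 px):
    · · · ·
    · · █ ·
    · █ █ █
    █ █ · ·
    · · · ·
    · · · ·

Final: 6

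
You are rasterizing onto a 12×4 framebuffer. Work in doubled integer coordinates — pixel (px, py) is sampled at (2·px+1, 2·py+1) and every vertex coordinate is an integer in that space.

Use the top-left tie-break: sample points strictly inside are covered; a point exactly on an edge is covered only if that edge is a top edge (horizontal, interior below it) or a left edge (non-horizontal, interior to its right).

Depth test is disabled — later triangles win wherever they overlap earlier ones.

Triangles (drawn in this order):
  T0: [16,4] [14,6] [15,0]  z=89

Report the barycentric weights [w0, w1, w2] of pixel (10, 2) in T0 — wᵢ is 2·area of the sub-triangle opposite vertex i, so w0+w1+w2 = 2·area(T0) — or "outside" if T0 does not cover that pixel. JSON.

T0:
  2·area = 10
  edge (16, 4)→(14, 6): d=(-2,2) right/bottom  bias=-1
  edge (14, 6)→(15, 0): d=(1,-6) top-left  bias=+0
  edge (15, 0)→(16, 4): d=(1,4) right/bottom  bias=-1
    (7,0)@(15, 1): e=[8,1,1] → #
    (8,0)@(17, 1): e=[4,13,-7] → ·
    (9,0)@(19, 1): e=[0,25,-15] → ·  [on edge]
    (7,1)@(15, 3): e=[4,3,3] → #
    (8,1)@(17, 3): e=[0,15,-5] → ·  [on edge]
    (7,2)@(15, 5): e=[0,5,5] → ·  [on edge]
    (6,3)@(13, 7): e=[0,-5,15] → ·  [on edge]
  covered (2 px):
    · · · · · · · # · · · ·
    · · · · · · · # · · · ·
    · · · · · · · · · · · ·
    · · · · · · · · · · · ·

Result: "outside"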